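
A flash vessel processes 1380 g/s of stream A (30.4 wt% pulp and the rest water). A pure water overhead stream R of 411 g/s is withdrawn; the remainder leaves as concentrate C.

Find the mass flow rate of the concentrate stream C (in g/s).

Concentrate = 1380 − 411 = 969 g/s.

969 g/s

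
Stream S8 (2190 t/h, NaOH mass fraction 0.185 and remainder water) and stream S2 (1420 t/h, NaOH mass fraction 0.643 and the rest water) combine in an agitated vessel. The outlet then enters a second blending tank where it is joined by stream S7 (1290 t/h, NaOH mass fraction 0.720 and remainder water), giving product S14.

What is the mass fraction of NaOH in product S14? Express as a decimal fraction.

0.459

Overall, product flow = 4900 t/h.
NaOH in = 2190×0.185 + 1420×0.643 + 1290×0.720 = 2247 t/h.
NaOH fraction in S14 = 0.459.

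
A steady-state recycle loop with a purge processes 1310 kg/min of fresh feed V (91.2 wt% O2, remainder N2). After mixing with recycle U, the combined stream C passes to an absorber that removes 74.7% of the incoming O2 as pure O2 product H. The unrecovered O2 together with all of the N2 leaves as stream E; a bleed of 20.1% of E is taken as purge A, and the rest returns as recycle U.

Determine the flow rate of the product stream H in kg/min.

O2 in C: m_A = 1310×0.912 + (1−0.201)·(1−0.747)·m_A, so m_A = 1194.7/0.7979 = 1497.4 kg/min.
Product H = 0.747×1497.4 = 1118.6 kg/min.

1119 kg/min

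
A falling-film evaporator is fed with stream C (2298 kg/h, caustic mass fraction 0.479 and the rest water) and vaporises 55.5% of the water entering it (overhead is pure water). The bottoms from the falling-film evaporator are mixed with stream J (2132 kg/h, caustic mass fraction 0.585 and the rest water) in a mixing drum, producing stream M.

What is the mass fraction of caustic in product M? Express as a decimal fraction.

0.624

Vapour removed = 0.555×0.521×2298 = 664.48 kg/h; concentrate = 1633.5 kg/h.
caustic reaching the mixer = 1100.7 (from concentrate) + 2132×0.585 = 2348 kg/h.
Product flow = 1633.5 + 2132 = 3765.5 kg/h; caustic fraction = 0.624.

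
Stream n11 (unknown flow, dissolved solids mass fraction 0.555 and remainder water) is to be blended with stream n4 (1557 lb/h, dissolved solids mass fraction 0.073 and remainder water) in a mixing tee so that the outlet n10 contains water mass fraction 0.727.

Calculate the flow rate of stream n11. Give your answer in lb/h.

Let n11 be the unknown flow. Total out = 1557 + n11.
water balance: 1443.3 + 0.445·n11 = 0.727·(1557 + n11)
(0.445 − 0.727)·n11 = 0.727×1557 − 1443.3 = -311.4
n11 = -311.4 / -0.282 = 1104.3 lb/h

1104 lb/h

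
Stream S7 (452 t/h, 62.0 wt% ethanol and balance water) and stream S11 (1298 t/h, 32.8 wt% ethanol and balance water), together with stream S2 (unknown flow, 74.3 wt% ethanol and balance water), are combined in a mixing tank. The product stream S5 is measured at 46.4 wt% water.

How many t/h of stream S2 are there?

Let S2 be the unknown flow. Total out = 1750 + S2.
water balance: 1044 + 0.257·S2 = 0.464·(1750 + S2)
(0.257 − 0.464)·S2 = 0.464×1750 − 1044 = -232.02
S2 = -232.02 / -0.207 = 1120.9 t/h

1121 t/h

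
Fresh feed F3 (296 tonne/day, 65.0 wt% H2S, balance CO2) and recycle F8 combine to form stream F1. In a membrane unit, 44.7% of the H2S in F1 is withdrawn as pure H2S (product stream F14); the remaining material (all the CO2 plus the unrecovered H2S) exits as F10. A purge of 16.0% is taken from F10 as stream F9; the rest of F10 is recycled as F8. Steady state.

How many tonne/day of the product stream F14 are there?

160.6 tonne/day

H2S in F1: m_A = 296×0.650 + (1−0.160)·(1−0.447)·m_A, so m_A = 192.4/0.5355 = 359.3 tonne/day.
Product F14 = 0.447×359.3 = 160.61 tonne/day.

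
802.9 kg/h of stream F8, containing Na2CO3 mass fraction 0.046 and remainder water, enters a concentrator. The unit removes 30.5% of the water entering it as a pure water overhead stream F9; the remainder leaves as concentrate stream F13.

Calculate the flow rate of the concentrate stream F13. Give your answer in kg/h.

water entering = 802.9×0.954 = 765.97 kg/h; overhead removed = 0.305×765.97 = 233.62 kg/h.
Concentrate = 802.9 − 233.62 = 569.28 kg/h.

569.3 kg/h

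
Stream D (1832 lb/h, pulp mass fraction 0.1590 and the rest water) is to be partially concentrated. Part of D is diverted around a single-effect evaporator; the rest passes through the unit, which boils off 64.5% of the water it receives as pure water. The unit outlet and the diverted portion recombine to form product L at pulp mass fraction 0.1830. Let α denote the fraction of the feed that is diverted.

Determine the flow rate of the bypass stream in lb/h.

All 1832×0.159 = 291.29 lb/h of pulp reaches L, so L = 291.29/0.183 = 1591.7 lb/h and vapour = 240.26 lb/h.
The evaporator receives (1−α)·1832 of feed at 0.841 water and removes 0.645 of that water:
0.645×0.841×(1−α)×1832 = 240.26
(1−α) = 240.26/993.76 = 0.2418;  α = 0.7582.
Bypass flow = 0.7582×1832 = 1389.1 lb/h.

1389 lb/h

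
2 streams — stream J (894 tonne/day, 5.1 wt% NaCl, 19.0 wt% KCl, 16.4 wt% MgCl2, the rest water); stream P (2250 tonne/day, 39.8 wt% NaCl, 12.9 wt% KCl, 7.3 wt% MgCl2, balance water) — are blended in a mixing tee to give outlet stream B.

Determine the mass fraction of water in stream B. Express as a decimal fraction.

0.455

Total flow out = 894 + 2250 = 3144 tonne/day.
water in = 894×0.595 + 2250×0.400 = 1431.9 tonne/day.
water mass fraction in B = 1431.9/3144 = 0.455.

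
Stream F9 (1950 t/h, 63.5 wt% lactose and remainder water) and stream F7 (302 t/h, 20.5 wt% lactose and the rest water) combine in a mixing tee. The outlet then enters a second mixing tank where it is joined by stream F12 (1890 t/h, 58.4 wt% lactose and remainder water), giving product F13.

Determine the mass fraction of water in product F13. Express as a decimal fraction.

Overall, product flow = 4142 t/h.
water in = 1950×0.365 + 302×0.795 + 1890×0.416 = 1738.1 t/h.
water fraction in F13 = 0.420.

0.420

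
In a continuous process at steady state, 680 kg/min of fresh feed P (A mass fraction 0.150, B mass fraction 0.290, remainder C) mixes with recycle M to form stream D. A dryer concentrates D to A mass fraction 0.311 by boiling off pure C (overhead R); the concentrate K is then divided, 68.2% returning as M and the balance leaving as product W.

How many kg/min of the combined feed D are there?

1383 kg/min

Overall A balance (none leaves overhead): A in fresh feed = A in product, i.e. 680×0.150 = (1−0.682)·K·0.311.
K = 102/(0.311×0.318) = 1031.4 kg/min.
Recycle M = 0.682×1031.4 = 703.39 kg/min.
Combined feed D = 680 + 703.39 = 1383.4 kg/min.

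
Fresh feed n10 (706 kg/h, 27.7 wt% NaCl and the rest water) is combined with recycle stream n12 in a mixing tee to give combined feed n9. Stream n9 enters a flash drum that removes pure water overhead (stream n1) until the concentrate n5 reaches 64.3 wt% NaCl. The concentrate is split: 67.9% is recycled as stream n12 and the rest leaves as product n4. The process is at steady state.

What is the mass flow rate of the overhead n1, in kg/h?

Overall NaCl balance (none leaves overhead): NaCl in fresh feed = NaCl in product, i.e. 706×0.277 = (1−0.679)·n5·0.643.
n5 = 195.56/(0.643×0.321) = 947.48 kg/h.
Recycle n12 = 0.679×947.48 = 643.34 kg/h.
Combined feed n9 = 706 + 643.34 = 1349.3 kg/h.
Overhead n1 = n9 − n5 = 1349.3 − 947.48 = 401.86 kg/h.

401.9 kg/h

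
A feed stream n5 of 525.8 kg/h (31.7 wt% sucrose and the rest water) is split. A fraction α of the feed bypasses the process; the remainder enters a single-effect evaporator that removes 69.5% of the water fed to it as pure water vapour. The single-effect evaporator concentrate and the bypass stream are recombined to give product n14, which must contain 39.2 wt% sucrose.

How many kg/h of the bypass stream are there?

313.9 kg/h

All 525.8×0.317 = 166.68 kg/h of sucrose reaches n14, so n14 = 166.68/0.392 = 425.2 kg/h and vapour = 100.6 kg/h.
The evaporator receives (1−α)·525.8 of feed at 0.683 water and removes 0.695 of that water:
0.695×0.683×(1−α)×525.8 = 100.6
(1−α) = 100.6/249.59 = 0.4031;  α = 0.5969.
Bypass flow = 0.5969×525.8 = 313.87 kg/h.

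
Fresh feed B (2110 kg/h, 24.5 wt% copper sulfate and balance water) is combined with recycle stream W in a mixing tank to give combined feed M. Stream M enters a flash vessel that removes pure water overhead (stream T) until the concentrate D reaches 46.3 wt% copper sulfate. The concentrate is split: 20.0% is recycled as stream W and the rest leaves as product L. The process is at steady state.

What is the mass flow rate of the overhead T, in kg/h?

Overall copper sulfate balance (none leaves overhead): copper sulfate in fresh feed = copper sulfate in product, i.e. 2110×0.245 = (1−0.200)·D·0.463.
D = 516.95/(0.463×0.800) = 1395.7 kg/h.
Recycle W = 0.200×1395.7 = 279.13 kg/h.
Combined feed M = 2110 + 279.13 = 2389.1 kg/h.
Overhead T = M − D = 2389.1 − 1395.7 = 993.48 kg/h.

993.5 kg/h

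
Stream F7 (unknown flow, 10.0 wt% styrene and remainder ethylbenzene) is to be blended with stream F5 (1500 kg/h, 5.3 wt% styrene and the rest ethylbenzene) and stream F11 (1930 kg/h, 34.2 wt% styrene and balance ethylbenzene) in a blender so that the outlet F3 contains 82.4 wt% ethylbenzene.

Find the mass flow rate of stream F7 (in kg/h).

1788 kg/h

Let F7 be the unknown flow. Total out = 3430 + F7.
ethylbenzene balance: 2690.4 + 0.900·F7 = 0.824·(3430 + F7)
(0.900 − 0.824)·F7 = 0.824×3430 − 2690.4 = 135.88
F7 = 135.88 / 0.076 = 1787.9 kg/h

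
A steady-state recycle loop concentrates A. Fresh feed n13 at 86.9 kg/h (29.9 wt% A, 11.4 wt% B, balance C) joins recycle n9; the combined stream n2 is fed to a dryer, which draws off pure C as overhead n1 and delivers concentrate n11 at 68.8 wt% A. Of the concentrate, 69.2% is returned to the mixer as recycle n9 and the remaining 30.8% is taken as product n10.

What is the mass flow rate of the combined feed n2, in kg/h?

171.8 kg/h

Overall A balance (none leaves overhead): A in fresh feed = A in product, i.e. 86.9×0.299 = (1−0.692)·n11·0.688.
n11 = 25.983/(0.688×0.308) = 122.62 kg/h.
Recycle n9 = 0.692×122.62 = 84.851 kg/h.
Combined feed n2 = 86.9 + 84.851 = 171.75 kg/h.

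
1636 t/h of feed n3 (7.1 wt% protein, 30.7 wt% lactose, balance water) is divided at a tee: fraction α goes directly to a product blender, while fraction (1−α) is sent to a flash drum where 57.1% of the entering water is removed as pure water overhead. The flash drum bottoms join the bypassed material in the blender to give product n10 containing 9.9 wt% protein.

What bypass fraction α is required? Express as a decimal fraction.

All 1636×0.071 = 116.16 t/h of protein reaches n10, so n10 = 116.16/0.099 = 1173.3 t/h and vapour = 462.71 t/h.
The evaporator receives (1−α)·1636 of feed at 0.622 water and removes 0.571 of that water:
0.571×0.622×(1−α)×1636 = 462.71
(1−α) = 462.71/581.05 = 0.7963;  α = 0.2037.

0.204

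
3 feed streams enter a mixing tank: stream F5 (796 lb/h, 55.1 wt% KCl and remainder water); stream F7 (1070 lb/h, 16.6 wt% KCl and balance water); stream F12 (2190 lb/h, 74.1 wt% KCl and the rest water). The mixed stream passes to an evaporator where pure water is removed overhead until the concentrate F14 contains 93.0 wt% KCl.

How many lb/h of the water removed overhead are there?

KCl entering = 796×0.551 + 1070×0.166 + 2190×0.741 = 2239 lb/h.
All KCl reports to F14, so F14 = 2239/0.930 = 2407.5 lb/h.
Total feed = 4056 lb/h; overhead = 4056 − 2407.5 = 1648.5 lb/h.

1648 lb/h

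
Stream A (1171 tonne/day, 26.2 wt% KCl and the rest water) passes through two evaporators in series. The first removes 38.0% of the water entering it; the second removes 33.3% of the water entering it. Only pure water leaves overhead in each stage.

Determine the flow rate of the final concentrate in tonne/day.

water in feed = 1171×0.738 = 864.2 tonne/day.
After stage 1: water left = (1−0.380)×864.2 = 535.8; stream total = 842.6 tonne/day.
After stage 2: water left = (1−0.333)×535.8 = 357.38; final concentrate = 664.18 tonne/day.

664.2 tonne/day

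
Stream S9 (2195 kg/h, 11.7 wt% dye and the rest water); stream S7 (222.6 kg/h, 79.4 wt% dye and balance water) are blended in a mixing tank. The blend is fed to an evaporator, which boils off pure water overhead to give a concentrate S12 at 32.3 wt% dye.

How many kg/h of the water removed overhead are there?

dye entering = 2195×0.117 + 222.6×0.794 = 433.56 kg/h.
All dye reports to S12, so S12 = 433.56/0.323 = 1342.3 kg/h.
Total feed = 2417.6 kg/h; overhead = 2417.6 − 1342.3 = 1075.3 kg/h.

1075 kg/h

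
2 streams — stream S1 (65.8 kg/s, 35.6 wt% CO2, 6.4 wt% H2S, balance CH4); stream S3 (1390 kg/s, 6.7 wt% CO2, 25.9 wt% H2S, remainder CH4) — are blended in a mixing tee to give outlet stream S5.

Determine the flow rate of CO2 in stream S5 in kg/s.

CO2 out = CO2 in = 65.8×0.356 + 1390×0.067 = 116.55 kg/s.

116.6 kg/s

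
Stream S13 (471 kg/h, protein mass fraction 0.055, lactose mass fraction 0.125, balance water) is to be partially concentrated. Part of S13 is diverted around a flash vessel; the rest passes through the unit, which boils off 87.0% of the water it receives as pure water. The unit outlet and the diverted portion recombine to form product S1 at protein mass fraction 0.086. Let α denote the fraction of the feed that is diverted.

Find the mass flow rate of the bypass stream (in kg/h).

233 kg/h

All 471×0.055 = 25.905 kg/h of protein reaches S1, so S1 = 25.905/0.086 = 301.22 kg/h and vapour = 169.78 kg/h.
The evaporator receives (1−α)·471 of feed at 0.820 water and removes 0.870 of that water:
0.870×0.820×(1−α)×471 = 169.78
(1−α) = 169.78/336.01 = 0.5053;  α = 0.4947.
Bypass flow = 0.4947×471 = 233.01 kg/h.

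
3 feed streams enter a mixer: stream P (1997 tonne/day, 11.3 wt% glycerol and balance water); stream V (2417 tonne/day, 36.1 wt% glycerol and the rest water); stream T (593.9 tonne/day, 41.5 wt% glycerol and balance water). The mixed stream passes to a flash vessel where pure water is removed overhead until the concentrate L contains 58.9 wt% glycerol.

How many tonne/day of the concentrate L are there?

glycerol entering = 1997×0.113 + 2417×0.361 + 593.9×0.415 = 1344.7 tonne/day.
All glycerol reports to L, so L = 1344.7/0.589 = 2283 tonne/day.

2283 tonne/day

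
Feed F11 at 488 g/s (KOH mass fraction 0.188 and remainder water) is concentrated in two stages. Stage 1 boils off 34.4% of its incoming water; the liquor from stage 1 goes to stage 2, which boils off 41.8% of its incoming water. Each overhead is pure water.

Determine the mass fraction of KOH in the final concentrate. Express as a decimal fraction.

water in feed = 488×0.812 = 396.26 g/s.
After stage 1: water left = (1−0.344)×396.26 = 259.94; stream total = 351.69 g/s.
After stage 2: water left = (1−0.418)×259.94 = 151.29; final concentrate = 243.03 g/s.
KOH fraction = 91.744/243.03 = 0.377.

0.377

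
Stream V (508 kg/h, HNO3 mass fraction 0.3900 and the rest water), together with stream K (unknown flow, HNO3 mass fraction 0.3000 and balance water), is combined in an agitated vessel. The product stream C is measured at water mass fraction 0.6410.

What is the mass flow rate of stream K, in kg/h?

Let K be the unknown flow. Total out = 508 + K.
water balance: 309.88 + 0.700·K = 0.641·(508 + K)
(0.700 − 0.641)·K = 0.641×508 − 309.88 = 15.748
K = 15.748 / 0.059 = 266.92 kg/h

266.9 kg/h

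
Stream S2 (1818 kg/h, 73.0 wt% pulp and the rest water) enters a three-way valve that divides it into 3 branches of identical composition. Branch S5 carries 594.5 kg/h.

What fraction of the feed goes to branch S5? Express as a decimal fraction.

Fraction to S5 = 594.5/1818 = 0.3270.

0.327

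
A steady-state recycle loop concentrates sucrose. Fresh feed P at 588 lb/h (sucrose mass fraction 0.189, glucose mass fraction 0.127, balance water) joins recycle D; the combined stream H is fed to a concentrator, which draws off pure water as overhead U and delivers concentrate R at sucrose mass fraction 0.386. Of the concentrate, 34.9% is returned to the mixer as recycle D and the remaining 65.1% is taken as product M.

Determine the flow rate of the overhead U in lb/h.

300.1 lb/h

Overall sucrose balance (none leaves overhead): sucrose in fresh feed = sucrose in product, i.e. 588×0.189 = (1−0.349)·R·0.386.
R = 111.13/(0.386×0.651) = 442.25 lb/h.
Recycle D = 0.349×442.25 = 154.35 lb/h.
Combined feed H = 588 + 154.35 = 742.35 lb/h.
Overhead U = H − R = 742.35 − 442.25 = 300.09 lb/h.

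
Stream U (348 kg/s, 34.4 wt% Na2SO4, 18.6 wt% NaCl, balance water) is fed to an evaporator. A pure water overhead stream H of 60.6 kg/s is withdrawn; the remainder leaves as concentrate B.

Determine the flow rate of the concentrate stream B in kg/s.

Concentrate = 348 − 60.6 = 287.4 kg/s.

287.4 kg/s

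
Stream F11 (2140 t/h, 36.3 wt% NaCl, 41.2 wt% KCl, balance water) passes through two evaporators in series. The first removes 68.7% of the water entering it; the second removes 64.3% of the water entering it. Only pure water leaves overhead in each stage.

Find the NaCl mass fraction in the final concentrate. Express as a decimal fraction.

water in feed = 2140×0.225 = 481.5 t/h.
After stage 1: water left = (1−0.687)×481.5 = 150.71; stream total = 1809.2 t/h.
After stage 2: water left = (1−0.643)×150.71 = 53.803; final concentrate = 1712.3 t/h.
NaCl fraction = 776.82/1712.3 = 0.454.

0.454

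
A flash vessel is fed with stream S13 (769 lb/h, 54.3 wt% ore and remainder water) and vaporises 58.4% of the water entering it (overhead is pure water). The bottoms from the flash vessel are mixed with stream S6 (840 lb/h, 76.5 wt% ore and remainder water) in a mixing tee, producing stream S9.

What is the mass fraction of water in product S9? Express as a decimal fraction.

0.2448

Vapour removed = 0.584×0.457×769 = 205.24 lb/h; concentrate = 563.76 lb/h.
water reaching the mixer = 146.2 (from concentrate) + 840×0.235 = 343.6 lb/h.
Product flow = 563.76 + 840 = 1403.8 lb/h; water fraction = 0.2448.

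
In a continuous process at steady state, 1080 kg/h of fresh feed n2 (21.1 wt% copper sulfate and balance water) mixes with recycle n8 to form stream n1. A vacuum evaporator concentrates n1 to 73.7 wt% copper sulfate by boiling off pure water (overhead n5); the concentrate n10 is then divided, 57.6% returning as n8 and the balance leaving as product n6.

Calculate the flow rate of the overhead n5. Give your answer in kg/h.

770.8 kg/h

Overall copper sulfate balance (none leaves overhead): copper sulfate in fresh feed = copper sulfate in product, i.e. 1080×0.211 = (1−0.576)·n10·0.737.
n10 = 227.88/(0.737×0.424) = 729.24 kg/h.
Recycle n8 = 0.576×729.24 = 420.04 kg/h.
Combined feed n1 = 1080 + 420.04 = 1500 kg/h.
Overhead n5 = n1 − n10 = 1500 − 729.24 = 770.8 kg/h.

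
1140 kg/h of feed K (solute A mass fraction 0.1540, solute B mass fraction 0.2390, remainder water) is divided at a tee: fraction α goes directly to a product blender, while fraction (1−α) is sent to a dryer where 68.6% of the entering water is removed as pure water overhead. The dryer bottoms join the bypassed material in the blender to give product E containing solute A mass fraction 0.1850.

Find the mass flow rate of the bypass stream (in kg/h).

All 1140×0.154 = 175.56 kg/h of solute A reaches E, so E = 175.56/0.185 = 948.97 kg/h and vapour = 191.03 kg/h.
The evaporator receives (1−α)·1140 of feed at 0.607 water and removes 0.686 of that water:
0.686×0.607×(1−α)×1140 = 191.03
(1−α) = 191.03/474.7 = 0.4024;  α = 0.5976.
Bypass flow = 0.5976×1140 = 681.24 kg/h.

681.2 kg/h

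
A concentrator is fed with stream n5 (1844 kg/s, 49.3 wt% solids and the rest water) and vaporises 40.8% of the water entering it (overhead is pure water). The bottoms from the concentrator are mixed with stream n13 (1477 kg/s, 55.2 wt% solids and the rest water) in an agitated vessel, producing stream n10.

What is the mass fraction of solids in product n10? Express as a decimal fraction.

Vapour removed = 0.408×0.507×1844 = 381.44 kg/s; concentrate = 1462.6 kg/s.
solids reaching the mixer = 909.09 (from concentrate) + 1477×0.552 = 1724.4 kg/s.
Product flow = 1462.6 + 1477 = 2939.6 kg/s; solids fraction = 0.587.

0.587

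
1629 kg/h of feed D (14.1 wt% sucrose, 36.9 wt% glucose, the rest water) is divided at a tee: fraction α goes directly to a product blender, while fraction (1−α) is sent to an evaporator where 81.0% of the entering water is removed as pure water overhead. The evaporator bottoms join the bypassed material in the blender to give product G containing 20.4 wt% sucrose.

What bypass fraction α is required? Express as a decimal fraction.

All 1629×0.141 = 229.69 kg/h of sucrose reaches G, so G = 229.69/0.204 = 1125.9 kg/h and vapour = 503.07 kg/h.
The evaporator receives (1−α)·1629 of feed at 0.490 water and removes 0.810 of that water:
0.810×0.490×(1−α)×1629 = 503.07
(1−α) = 503.07/646.55 = 0.7781;  α = 0.2219.

0.222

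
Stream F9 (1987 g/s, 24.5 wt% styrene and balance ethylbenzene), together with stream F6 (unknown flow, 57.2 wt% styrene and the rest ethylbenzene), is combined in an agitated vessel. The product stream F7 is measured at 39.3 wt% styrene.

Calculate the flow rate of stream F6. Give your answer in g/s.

1643 g/s

Let F6 be the unknown flow. Total out = 1987 + F6.
styrene balance: 486.81 + 0.572·F6 = 0.393·(1987 + F6)
(0.572 − 0.393)·F6 = 0.393×1987 − 486.81 = 294.08
F6 = 294.08 / 0.179 = 1642.9 g/s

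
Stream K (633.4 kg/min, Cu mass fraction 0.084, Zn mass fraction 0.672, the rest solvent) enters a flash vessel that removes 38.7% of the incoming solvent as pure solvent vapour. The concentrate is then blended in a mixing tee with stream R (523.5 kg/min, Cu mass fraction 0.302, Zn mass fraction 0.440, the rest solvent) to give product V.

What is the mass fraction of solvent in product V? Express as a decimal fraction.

Vapour removed = 0.387×0.244×633.4 = 59.811 kg/min; concentrate = 573.59 kg/min.
solvent reaching the mixer = 94.739 (from concentrate) + 523.5×0.258 = 229.8 kg/min.
Product flow = 573.59 + 523.5 = 1097.1 kg/min; solvent fraction = 0.209.

0.209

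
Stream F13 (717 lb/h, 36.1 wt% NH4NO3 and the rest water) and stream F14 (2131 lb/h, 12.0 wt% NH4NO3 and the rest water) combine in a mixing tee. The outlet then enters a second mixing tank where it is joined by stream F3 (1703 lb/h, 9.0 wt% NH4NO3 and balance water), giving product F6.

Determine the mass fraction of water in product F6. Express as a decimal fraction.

Overall, product flow = 4551 lb/h.
water in = 717×0.639 + 2131×0.880 + 1703×0.910 = 3883.2 lb/h.
water fraction in F6 = 0.853.

0.853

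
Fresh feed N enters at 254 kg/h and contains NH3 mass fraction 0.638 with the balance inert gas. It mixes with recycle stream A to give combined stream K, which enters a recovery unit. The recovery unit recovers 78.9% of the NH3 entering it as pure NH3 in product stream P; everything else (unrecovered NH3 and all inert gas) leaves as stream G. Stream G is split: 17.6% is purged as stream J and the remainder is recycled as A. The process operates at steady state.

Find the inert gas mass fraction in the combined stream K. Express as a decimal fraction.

inert gas enters only via N and leaves only via the purge: 254×0.362 = 0.176×(inert gas in G), and the recovery unit passes all inert gas, so inert gas in K = inert gas in G = 522.43 kg/h.
NH3 in K: m_A = 254×0.638 + (1−0.176)·(1−0.789)·m_A, so m_A = 162.05/0.8261 = 196.16 kg/h.
K = 196.16 + 522.43 = 718.59 kg/h.
inert gas fraction in K = 522.43/718.59 = 0.727.

0.727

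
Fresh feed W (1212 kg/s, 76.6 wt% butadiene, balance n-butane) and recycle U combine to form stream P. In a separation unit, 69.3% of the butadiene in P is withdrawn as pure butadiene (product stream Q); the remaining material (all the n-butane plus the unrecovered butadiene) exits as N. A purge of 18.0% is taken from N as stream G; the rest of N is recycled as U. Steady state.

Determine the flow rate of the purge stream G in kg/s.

352.2 kg/s

n-butane enters only via W and leaves only via the purge: 1212×0.234 = 0.180×(n-butane in N), and the separation unit passes all n-butane, so n-butane in P = n-butane in N = 1575.6 kg/s.
butadiene in P: m_A = 1212×0.766 + (1−0.180)·(1−0.693)·m_A, so m_A = 928.39/0.7483 = 1240.7 kg/s.
N = (1−0.693)×1240.7 + 1575.6 = 1956.5 kg/s.
Purge G = 0.180×1956.5 = 352.17 kg/s.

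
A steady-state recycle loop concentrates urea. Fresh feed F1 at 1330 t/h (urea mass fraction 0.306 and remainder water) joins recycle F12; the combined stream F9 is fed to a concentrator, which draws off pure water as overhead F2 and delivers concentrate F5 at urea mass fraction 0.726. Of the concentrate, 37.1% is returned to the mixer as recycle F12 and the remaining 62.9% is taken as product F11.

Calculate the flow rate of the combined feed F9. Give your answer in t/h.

1661 t/h

Overall urea balance (none leaves overhead): urea in fresh feed = urea in product, i.e. 1330×0.306 = (1−0.371)·F5·0.726.
F5 = 406.98/(0.726×0.629) = 891.22 t/h.
Recycle F12 = 0.371×891.22 = 330.64 t/h.
Combined feed F9 = 1330 + 330.64 = 1660.6 t/h.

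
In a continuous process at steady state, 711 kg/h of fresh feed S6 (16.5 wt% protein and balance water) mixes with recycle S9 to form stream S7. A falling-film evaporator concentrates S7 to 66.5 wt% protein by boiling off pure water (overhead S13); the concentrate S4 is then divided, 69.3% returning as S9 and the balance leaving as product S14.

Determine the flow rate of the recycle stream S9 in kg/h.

Overall protein balance (none leaves overhead): protein in fresh feed = protein in product, i.e. 711×0.165 = (1−0.693)·S4·0.665.
S4 = 117.32/(0.665×0.307) = 574.64 kg/h.
Recycle S9 = 0.693×574.64 = 398.22 kg/h.

398.2 kg/h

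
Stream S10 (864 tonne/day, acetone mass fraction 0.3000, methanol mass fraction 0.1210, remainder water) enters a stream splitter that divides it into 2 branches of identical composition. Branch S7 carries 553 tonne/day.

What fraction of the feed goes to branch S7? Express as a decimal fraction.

0.640

Fraction to S7 = 553/864 = 0.6400.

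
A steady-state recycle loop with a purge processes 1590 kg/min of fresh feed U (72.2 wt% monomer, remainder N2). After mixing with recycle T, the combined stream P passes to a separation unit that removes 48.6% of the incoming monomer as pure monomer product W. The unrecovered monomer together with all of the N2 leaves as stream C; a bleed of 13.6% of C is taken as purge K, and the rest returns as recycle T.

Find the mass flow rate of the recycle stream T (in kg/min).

N2 enters only via U and leaves only via the purge: 1590×0.278 = 0.136×(N2 in C), and the separation unit passes all N2, so N2 in P = N2 in C = 3250.1 kg/min.
monomer in P: m_A = 1590×0.722 + (1−0.136)·(1−0.486)·m_A, so m_A = 1148/0.5559 = 2065.1 kg/min.
C = (1−0.486)×2065.1 + 3250.1 = 4311.6 kg/min.
Recycle T = (1−0.136)×4311.6 = 3725.2 kg/min.

3725 kg/min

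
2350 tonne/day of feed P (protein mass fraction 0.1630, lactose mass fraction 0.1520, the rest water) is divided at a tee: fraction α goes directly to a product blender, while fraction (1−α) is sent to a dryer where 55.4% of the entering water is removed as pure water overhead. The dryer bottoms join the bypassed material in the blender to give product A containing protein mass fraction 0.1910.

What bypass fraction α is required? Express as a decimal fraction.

All 2350×0.163 = 383.05 tonne/day of protein reaches A, so A = 383.05/0.191 = 2005.5 tonne/day and vapour = 344.5 tonne/day.
The evaporator receives (1−α)·2350 of feed at 0.685 water and removes 0.554 of that water:
0.554×0.685×(1−α)×2350 = 344.5
(1−α) = 344.5/891.8 = 0.3863;  α = 0.6137.

0.614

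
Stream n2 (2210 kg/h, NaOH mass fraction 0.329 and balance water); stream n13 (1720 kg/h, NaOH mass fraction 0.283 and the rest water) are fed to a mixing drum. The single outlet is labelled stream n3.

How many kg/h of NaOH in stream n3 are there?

NaOH out = NaOH in = 2210×0.329 + 1720×0.283 = 1213.8 kg/h.

1214 kg/h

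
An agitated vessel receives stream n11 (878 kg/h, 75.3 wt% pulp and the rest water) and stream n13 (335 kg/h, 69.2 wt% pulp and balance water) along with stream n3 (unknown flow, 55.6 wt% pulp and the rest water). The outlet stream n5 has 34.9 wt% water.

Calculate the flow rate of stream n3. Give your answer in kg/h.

1087 kg/h

Let n3 be the unknown flow. Total out = 1213 + n3.
water balance: 320.05 + 0.444·n3 = 0.349·(1213 + n3)
(0.444 − 0.349)·n3 = 0.349×1213 − 320.05 = 103.29
n3 = 103.29 / 0.095 = 1087.3 kg/h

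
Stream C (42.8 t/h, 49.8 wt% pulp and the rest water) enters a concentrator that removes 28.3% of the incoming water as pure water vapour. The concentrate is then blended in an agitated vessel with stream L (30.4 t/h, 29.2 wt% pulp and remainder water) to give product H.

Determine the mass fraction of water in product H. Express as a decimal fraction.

Vapour removed = 0.283×0.502×42.8 = 6.0804 t/h; concentrate = 36.72 t/h.
water reaching the mixer = 15.405 (from concentrate) + 30.4×0.708 = 36.928 t/h.
Product flow = 36.72 + 30.4 = 67.12 t/h; water fraction = 0.5502.

0.5502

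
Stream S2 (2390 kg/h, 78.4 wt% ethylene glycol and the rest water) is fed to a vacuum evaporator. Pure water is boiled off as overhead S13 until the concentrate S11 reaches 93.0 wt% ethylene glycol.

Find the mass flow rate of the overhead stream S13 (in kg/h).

ethylene glycol is conserved: 2390×0.784 = 1873.8 kg/h all reports to the concentrate.
Concentrate = 1873.8/(target fraction) = 2014.8 kg/h.
Overhead = 2390 − 2014.8 = 375.2 kg/h.

375.2 kg/h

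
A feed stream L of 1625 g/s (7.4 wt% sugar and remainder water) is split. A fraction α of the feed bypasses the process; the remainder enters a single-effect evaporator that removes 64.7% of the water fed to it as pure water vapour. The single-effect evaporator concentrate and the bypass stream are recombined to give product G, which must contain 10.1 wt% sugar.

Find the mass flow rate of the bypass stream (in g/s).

899.9 g/s

All 1625×0.074 = 120.25 g/s of sugar reaches G, so G = 120.25/0.101 = 1190.6 g/s and vapour = 434.41 g/s.
The evaporator receives (1−α)·1625 of feed at 0.926 water and removes 0.647 of that water:
0.647×0.926×(1−α)×1625 = 434.41
(1−α) = 434.41/973.57 = 0.4462;  α = 0.5538.
Bypass flow = 0.5538×1625 = 899.93 g/s.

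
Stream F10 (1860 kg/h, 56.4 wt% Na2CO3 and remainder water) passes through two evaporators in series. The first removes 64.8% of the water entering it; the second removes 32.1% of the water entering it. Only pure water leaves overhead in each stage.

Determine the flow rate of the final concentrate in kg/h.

1243 kg/h

water in feed = 1860×0.436 = 810.96 kg/h.
After stage 1: water left = (1−0.648)×810.96 = 285.46; stream total = 1334.5 kg/h.
After stage 2: water left = (1−0.321)×285.46 = 193.83; final concentrate = 1242.9 kg/h.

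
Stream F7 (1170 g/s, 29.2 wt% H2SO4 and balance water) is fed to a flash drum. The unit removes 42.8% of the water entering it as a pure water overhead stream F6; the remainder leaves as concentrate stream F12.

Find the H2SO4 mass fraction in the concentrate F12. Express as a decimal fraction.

H2SO4 is not removed: 1170×0.292 = 341.64 g/s of H2SO4 enters F12.
water entering = 1170×0.708 = 828.36 g/s; overhead removed = 0.428×828.36 = 354.54 g/s.
Concentrate = 1170 − 354.54 = 815.46 g/s.
Mass fraction = 341.64/815.46 = 0.419.

0.419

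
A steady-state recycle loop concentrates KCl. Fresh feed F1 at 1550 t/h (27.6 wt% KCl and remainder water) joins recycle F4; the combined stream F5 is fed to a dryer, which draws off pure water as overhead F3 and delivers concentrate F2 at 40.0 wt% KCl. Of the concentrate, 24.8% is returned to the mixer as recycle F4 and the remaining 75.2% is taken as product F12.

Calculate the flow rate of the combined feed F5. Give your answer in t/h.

Overall KCl balance (none leaves overhead): KCl in fresh feed = KCl in product, i.e. 1550×0.276 = (1−0.248)·F2·0.400.
F2 = 427.8/(0.400×0.752) = 1422.2 t/h.
Recycle F4 = 0.248×1422.2 = 352.71 t/h.
Combined feed F5 = 1550 + 352.71 = 1902.7 t/h.

1903 t/h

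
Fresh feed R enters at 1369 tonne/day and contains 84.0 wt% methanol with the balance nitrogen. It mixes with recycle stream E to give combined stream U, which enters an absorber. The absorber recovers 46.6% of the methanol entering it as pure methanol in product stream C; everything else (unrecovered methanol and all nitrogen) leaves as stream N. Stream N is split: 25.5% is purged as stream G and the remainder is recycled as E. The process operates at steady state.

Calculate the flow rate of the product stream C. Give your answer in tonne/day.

methanol in U: m_A = 1369×0.840 + (1−0.255)·(1−0.466)·m_A, so m_A = 1150/0.6022 = 1909.7 tonne/day.
Product C = 0.466×1909.7 = 889.92 tonne/day.

889.9 tonne/day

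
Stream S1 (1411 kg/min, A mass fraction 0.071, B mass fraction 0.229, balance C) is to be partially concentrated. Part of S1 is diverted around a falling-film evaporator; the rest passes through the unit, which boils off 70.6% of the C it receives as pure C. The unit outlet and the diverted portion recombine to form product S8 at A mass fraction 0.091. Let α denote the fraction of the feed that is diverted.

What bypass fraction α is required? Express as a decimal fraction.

All 1411×0.071 = 100.18 kg/min of A reaches S8, so S8 = 100.18/0.091 = 1100.9 kg/min and vapour = 310.11 kg/min.
The evaporator receives (1−α)·1411 of feed at 0.700 C and removes 0.706 of that C:
0.706×0.700×(1−α)×1411 = 310.11
(1−α) = 310.11/697.32 = 0.4447;  α = 0.5553.

0.555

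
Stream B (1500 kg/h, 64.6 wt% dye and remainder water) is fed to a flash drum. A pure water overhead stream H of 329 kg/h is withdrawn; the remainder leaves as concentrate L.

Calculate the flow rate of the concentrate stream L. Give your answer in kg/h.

Concentrate = 1500 − 329 = 1171 kg/h.

1171 kg/h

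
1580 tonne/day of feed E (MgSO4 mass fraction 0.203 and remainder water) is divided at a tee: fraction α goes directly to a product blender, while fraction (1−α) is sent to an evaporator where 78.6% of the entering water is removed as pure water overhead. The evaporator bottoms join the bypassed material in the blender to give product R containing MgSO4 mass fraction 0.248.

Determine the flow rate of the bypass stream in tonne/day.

All 1580×0.203 = 320.74 tonne/day of MgSO4 reaches R, so R = 320.74/0.248 = 1293.3 tonne/day and vapour = 286.69 tonne/day.
The evaporator receives (1−α)·1580 of feed at 0.797 water and removes 0.786 of that water:
0.786×0.797×(1−α)×1580 = 286.69
(1−α) = 286.69/989.78 = 0.2897;  α = 0.7103.
Bypass flow = 0.7103×1580 = 1122.3 tonne/day.

1122 tonne/day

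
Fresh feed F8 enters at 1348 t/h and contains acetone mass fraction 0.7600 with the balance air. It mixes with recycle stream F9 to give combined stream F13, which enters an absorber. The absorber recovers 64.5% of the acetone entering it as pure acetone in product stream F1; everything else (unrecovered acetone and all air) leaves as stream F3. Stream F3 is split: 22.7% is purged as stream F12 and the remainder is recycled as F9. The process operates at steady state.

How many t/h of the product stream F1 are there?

910.7 t/h

acetone in F13: m_A = 1348×0.760 + (1−0.227)·(1−0.645)·m_A, so m_A = 1024.5/0.7256 = 1411.9 t/h.
Product F1 = 0.645×1411.9 = 910.7 t/h.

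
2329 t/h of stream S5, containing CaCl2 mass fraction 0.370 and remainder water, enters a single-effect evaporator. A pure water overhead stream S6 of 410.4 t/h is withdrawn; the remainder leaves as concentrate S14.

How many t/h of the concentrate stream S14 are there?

Concentrate = 2329 − 410.4 = 1918.6 t/h.

1919 t/h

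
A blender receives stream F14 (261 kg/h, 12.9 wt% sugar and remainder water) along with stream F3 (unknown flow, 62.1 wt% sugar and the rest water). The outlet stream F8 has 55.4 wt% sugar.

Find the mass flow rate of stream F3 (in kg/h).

1656 kg/h

Let F3 be the unknown flow. Total out = 261 + F3.
sugar balance: 33.669 + 0.621·F3 = 0.554·(261 + F3)
(0.621 − 0.554)·F3 = 0.554×261 − 33.669 = 110.93
F3 = 110.93 / 0.067 = 1655.6 kg/h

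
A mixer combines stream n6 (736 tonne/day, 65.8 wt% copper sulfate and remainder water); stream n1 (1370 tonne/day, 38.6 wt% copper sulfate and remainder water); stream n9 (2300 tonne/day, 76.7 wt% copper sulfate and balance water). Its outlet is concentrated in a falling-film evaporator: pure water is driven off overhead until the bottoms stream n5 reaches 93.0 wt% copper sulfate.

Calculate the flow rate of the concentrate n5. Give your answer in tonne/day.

2986 tonne/day

copper sulfate entering = 736×0.658 + 1370×0.386 + 2300×0.767 = 2777.2 tonne/day.
All copper sulfate reports to n5, so n5 = 2777.2/0.930 = 2986.2 tonne/day.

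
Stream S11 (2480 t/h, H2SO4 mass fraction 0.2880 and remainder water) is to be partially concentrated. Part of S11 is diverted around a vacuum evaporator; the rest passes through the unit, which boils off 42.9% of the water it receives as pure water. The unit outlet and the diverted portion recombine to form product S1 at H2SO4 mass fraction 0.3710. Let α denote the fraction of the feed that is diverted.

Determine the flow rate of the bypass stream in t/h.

663.6 t/h

All 2480×0.288 = 714.24 t/h of H2SO4 reaches S1, so S1 = 714.24/0.371 = 1925.2 t/h and vapour = 554.82 t/h.
The evaporator receives (1−α)·2480 of feed at 0.712 water and removes 0.429 of that water:
0.429×0.712×(1−α)×2480 = 554.82
(1−α) = 554.82/757.51 = 0.7324;  α = 0.2676.
Bypass flow = 0.2676×2480 = 663.57 t/h.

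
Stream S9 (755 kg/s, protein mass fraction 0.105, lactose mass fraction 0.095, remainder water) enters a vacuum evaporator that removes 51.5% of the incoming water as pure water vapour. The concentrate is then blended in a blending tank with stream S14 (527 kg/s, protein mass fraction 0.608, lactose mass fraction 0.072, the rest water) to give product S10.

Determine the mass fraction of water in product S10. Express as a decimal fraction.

0.475

Vapour removed = 0.515×0.800×755 = 311.06 kg/s; concentrate = 443.94 kg/s.
water reaching the mixer = 292.94 (from concentrate) + 527×0.320 = 461.58 kg/s.
Product flow = 443.94 + 527 = 970.94 kg/s; water fraction = 0.475.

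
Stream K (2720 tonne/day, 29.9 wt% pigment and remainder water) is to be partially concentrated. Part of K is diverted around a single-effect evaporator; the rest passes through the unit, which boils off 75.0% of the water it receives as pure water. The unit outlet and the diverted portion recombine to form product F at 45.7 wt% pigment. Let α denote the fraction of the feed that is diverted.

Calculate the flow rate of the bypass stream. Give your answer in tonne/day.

931.3 tonne/day

All 2720×0.299 = 813.28 tonne/day of pigment reaches F, so F = 813.28/0.457 = 1779.6 tonne/day and vapour = 940.39 tonne/day.
The evaporator receives (1−α)·2720 of feed at 0.701 water and removes 0.750 of that water:
0.750×0.701×(1−α)×2720 = 940.39
(1−α) = 940.39/1430 = 0.6576;  α = 0.3424.
Bypass flow = 0.3424×2720 = 931.33 tonne/day.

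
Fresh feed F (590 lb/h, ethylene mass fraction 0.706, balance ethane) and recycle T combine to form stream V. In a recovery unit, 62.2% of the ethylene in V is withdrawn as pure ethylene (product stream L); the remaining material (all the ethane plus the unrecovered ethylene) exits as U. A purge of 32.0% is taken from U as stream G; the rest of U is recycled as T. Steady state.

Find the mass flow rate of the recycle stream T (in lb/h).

ethane enters only via F and leaves only via the purge: 590×0.294 = 0.320×(ethane in U), and the recovery unit passes all ethane, so ethane in V = ethane in U = 542.06 lb/h.
ethylene in V: m_A = 590×0.706 + (1−0.320)·(1−0.622)·m_A, so m_A = 416.54/0.7430 = 560.65 lb/h.
U = (1−0.622)×560.65 + 542.06 = 753.99 lb/h.
Recycle T = (1−0.320)×753.99 = 512.71 lb/h.

512.7 lb/h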